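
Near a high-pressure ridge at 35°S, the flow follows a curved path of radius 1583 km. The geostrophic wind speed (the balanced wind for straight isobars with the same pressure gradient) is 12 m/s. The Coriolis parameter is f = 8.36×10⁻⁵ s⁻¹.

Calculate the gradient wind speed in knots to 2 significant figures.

Around a high, pressure-gradient force acts outward with centrifugal, so Coriolis balances both:
fV = (1/ρ)|∂P/∂n| + V²/R  →  V² − fR·V + fR·V_g = 0
With fR = 8.36×10⁻⁵ × 1583×10³ m = 132 m/s:
V = [fR − √((fR)² − 4 fR V_g)]/2 = [132 − √(132² − 4×132×12)]/2 = 13.3 m/s
Supergeostrophic (V > V_g = 12 m/s), as expected around a high.
Converting: 13.3 m/s × 1.944 = 26 knots

26 knots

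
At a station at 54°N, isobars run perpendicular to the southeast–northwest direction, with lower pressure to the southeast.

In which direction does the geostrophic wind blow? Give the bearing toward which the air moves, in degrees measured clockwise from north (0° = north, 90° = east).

225°

The pressure-gradient force points toward the southeast (bearing 135°).
Geostrophic balance: in the Northern Hemisphere the Coriolis force deflects motion to the right, so the geostrophic wind blows 90° to the right of the pressure-gradient force (low pressure on the left).
Rotating 135° by 90° clockwise gives 225° — the wind blows toward the southwest.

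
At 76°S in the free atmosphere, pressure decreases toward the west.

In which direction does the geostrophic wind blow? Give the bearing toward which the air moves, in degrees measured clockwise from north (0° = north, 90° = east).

The pressure-gradient force points toward the west (bearing 270°).
Geostrophic balance: in the Southern Hemisphere the Coriolis force deflects motion to the left, so the geostrophic wind blows 90° to the left of the pressure-gradient force (low pressure on the right).
Rotating 270° by 90° counterclockwise gives 180° — the wind blows toward the south.

180°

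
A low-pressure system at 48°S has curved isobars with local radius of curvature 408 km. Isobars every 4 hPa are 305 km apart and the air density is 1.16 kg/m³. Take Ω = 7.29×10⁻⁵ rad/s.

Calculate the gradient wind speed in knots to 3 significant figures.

Coriolis parameter at 48°S:
f = 2Ω sin φ = 2 × 7.29×10⁻⁵ × sin 48° = 1.08×10⁻⁴ s⁻¹
Pressure gradient: |∂P/∂n| = 400 Pa / 305000 m = 1.31×10⁻³ Pa/m
Geostrophic speed: V_g = |∂P/∂n|/(fρ) = 1.31×10⁻³/(1.08×10⁻⁴ × 1.16) = 10.4 m/s
Around a low, centrifugal force acts outward with Coriolis, so pressure-gradient force balances both:
(1/ρ)|∂P/∂n| = fV + V²/R  →  V² + fR·V − fR·V_g = 0
With fR = 1.08×10⁻⁴ × 408×10³ m = 44.2 m/s:
V = [−fR + √((fR)² + 4 fR V_g)]/2 = [−44.2 + √(44.2² + 4×44.2×10.4)]/2 = 8.72 m/s
Subgeostrophic (V < V_g = 10.4 m/s), as expected around a low.
Converting: 8.72 m/s × 1.944 = 16.9 knots

16.9 knots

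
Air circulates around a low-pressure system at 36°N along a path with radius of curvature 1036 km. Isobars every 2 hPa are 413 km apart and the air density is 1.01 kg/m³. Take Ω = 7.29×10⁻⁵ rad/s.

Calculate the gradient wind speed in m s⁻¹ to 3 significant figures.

5.28 m s⁻¹

Coriolis parameter at 36°N:
f = 2Ω sin φ = 2 × 7.29×10⁻⁵ × sin 36° = 8.57×10⁻⁵ s⁻¹
Pressure gradient: |∂P/∂n| = 200 Pa / 413000 m = 4.84×10⁻⁴ Pa/m
Geostrophic speed: V_g = |∂P/∂n|/(fρ) = 4.84×10⁻⁴/(8.57×10⁻⁵ × 1.01) = 5.59 m/s
Around a low, centrifugal force acts outward with Coriolis, so pressure-gradient force balances both:
(1/ρ)|∂P/∂n| = fV + V²/R  →  V² + fR·V − fR·V_g = 0
With fR = 8.57×10⁻⁵ × 1036×10³ m = 88.8 m/s:
V = [−fR + √((fR)² + 4 fR V_g)]/2 = [−88.8 + √(88.8² + 4×88.8×5.59)]/2 = 5.28 m/s
Subgeostrophic (V < V_g = 5.59 m/s), as expected around a low.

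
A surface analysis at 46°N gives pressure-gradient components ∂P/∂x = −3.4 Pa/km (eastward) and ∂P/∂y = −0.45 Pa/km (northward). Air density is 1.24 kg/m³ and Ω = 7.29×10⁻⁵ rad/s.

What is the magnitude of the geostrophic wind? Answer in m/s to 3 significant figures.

Coriolis parameter at 46°N:
f = 2Ω sin φ = 2 × 7.29×10⁻⁵ × sin 46° = 1.05×10⁻⁴ s⁻¹
Component geostrophic relations (x east, y north):
u_g = −(1/(fρ)) ∂P/∂y,  v_g = (1/(fρ)) ∂P/∂x
u_g = −(−0.45×10⁻³)/(1.05×10⁻⁴ × 1.24) = 3.46 m/s;  v_g = (−3.4×10⁻³)/(1.05×10⁻⁴ × 1.24) = −26.1 m/s
|V_g| = √(u_g² + v_g²) = 26.4 m/s

26.4 m/s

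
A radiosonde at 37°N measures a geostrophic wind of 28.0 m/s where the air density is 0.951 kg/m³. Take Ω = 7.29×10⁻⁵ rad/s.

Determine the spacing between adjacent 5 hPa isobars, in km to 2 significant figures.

210 km

Coriolis parameter at 37°N:
f = 2Ω sin φ = 2 × 7.29×10⁻⁵ × sin 37° = 8.77×10⁻⁵ s⁻¹
Geostrophic balance rearranged: |∂P/∂n| = f ρ V_g
|∂P/∂n| = 8.77×10⁻⁵ × 0.951 × 28.0 = 2.34×10⁻³ Pa/m
Isobar spacing: Δn = ΔP/|∂P/∂n| = 500 Pa / 2.34×10⁻³ Pa/m = 213999 m ≈ 210 km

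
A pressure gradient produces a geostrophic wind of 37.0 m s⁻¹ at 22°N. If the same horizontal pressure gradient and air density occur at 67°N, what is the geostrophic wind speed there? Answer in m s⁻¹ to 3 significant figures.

15.1 m s⁻¹

With the same pressure gradient and density, V_g ∝ 1/f ∝ 1/sin φ.
V₂ = V₁ · sin φ₁ / sin φ₂ = 37.0 × sin 22° / sin 67°
V₂ = 37.0 × 0.3746/0.9205 = 15.1 m s⁻¹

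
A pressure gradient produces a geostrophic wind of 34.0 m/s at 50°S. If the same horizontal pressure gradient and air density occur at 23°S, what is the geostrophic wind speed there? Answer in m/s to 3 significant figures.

With the same pressure gradient and density, V_g ∝ 1/f ∝ 1/sin φ.
V₂ = V₁ · sin φ₁ / sin φ₂ = 34.0 × sin 50° / sin 23°
V₂ = 34.0 × 0.7660/0.3907 = 66.7 m/s

66.7 m/s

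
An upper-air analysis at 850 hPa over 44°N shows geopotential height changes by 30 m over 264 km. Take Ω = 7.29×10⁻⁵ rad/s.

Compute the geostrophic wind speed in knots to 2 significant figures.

21 knots

Coriolis parameter at 44°N:
f = 2Ω sin φ = 2 × 7.29×10⁻⁵ × sin 44° = 1.01×10⁻⁴ s⁻¹
Height gradient: |∂Z/∂n| = 30 m / 264000 m = 1.14×10⁻⁴
On a pressure surface, geostrophic balance gives V_g = (g/f)|∂Z/∂n|:
V_g = 9.81 × 1.14×10⁻⁴ / 1.01×10⁻⁴ = 11.0 m/s
Converting: 11.0 m/s × 1.944 = 21 knots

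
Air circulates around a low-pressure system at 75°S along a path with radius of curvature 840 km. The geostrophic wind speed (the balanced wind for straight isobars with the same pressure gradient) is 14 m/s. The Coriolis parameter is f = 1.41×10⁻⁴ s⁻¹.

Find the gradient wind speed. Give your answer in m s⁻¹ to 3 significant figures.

12.6 m s⁻¹

Around a low, centrifugal force acts outward with Coriolis, so pressure-gradient force balances both:
(1/ρ)|∂P/∂n| = fV + V²/R  →  V² + fR·V − fR·V_g = 0
With fR = 1.41×10⁻⁴ × 840×10³ m = 118 m/s:
V = [−fR + √((fR)² + 4 fR V_g)]/2 = [−118 + √(118² + 4×118×14)]/2 = 12.6 m/s
Subgeostrophic (V < V_g = 14 m/s), as expected around a low.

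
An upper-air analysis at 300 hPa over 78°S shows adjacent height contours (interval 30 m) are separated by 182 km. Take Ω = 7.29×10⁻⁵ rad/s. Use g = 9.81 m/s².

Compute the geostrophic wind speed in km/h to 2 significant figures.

Coriolis parameter at 78°S:
f = 2Ω sin φ = 2 × 7.29×10⁻⁵ × sin 78° = 1.43×10⁻⁴ s⁻¹
Height gradient: |∂Z/∂n| = 30 m / 182000 m = 1.65×10⁻⁴
On a pressure surface, geostrophic balance gives V_g = (g/f)|∂Z/∂n|:
V_g = 9.81 × 1.65×10⁻⁴ / 1.43×10⁻⁴ = 11.3 m/s
Converting: 11.3 m/s × 3.6 = 41 km/h

41 km/h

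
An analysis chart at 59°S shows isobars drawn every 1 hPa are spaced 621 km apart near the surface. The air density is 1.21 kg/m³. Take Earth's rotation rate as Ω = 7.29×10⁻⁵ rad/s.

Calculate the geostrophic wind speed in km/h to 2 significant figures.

3.8 km/h

Coriolis parameter at 59°S:
f = 2Ω sin φ = 2 × 7.29×10⁻⁵ × sin 59° = 1.25×10⁻⁴ s⁻¹
Pressure gradient: |∂P/∂n| = 100 Pa / 621000 m = 1.61×10⁻⁴ Pa/m
Geostrophic balance (pressure-gradient force = Coriolis force):
V_g = (1/(fρ)) |∂P/∂n| = 1.61×10⁻⁴ / (1.25×10⁻⁴ × 1.21) = 1.06 m/s
Converting: 1.06 m/s × 3.6 = 3.8 km/h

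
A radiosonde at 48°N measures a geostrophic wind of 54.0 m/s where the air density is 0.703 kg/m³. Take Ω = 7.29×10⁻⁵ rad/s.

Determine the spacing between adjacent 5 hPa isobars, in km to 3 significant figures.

122 km

Coriolis parameter at 48°N:
f = 2Ω sin φ = 2 × 7.29×10⁻⁵ × sin 48° = 1.08×10⁻⁴ s⁻¹
Geostrophic balance rearranged: |∂P/∂n| = f ρ V_g
|∂P/∂n| = 1.08×10⁻⁴ × 0.703 × 54.0 = 4.11×10⁻³ Pa/m
Isobar spacing: Δn = ΔP/|∂P/∂n| = 500 Pa / 4.11×10⁻³ Pa/m = 121560 m ≈ 122 km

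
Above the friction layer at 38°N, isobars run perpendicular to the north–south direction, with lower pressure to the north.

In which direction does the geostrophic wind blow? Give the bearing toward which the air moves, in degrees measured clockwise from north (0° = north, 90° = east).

The pressure-gradient force points toward the north (bearing 000°).
Geostrophic balance: in the Northern Hemisphere the Coriolis force deflects motion to the right, so the geostrophic wind blows 90° to the right of the pressure-gradient force (low pressure on the left).
Rotating 000° by 90° clockwise gives 090° — the wind blows toward the east.

090°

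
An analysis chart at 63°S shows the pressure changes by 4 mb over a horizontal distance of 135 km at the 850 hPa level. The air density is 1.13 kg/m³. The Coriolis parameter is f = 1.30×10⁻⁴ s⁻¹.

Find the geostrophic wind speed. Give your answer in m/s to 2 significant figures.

Pressure gradient: |∂P/∂n| = 400 Pa / 135000 m = 2.96×10⁻³ Pa/m
Geostrophic balance (pressure-gradient force = Coriolis force):
V_g = (1/(fρ)) |∂P/∂n| = 2.96×10⁻³ / (1.30×10⁻⁴ × 1.13) = 20.2 m/s

20 m/s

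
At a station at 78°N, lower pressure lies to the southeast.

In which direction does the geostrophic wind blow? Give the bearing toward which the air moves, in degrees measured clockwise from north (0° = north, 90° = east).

The pressure-gradient force points toward the southeast (bearing 135°).
Geostrophic balance: in the Northern Hemisphere the Coriolis force deflects motion to the right, so the geostrophic wind blows 90° to the right of the pressure-gradient force (low pressure on the left).
Rotating 135° by 90° clockwise gives 225° — the wind blows toward the southwest.

225°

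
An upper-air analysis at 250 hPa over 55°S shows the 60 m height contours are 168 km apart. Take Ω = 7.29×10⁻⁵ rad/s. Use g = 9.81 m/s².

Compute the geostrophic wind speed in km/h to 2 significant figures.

Coriolis parameter at 55°S:
f = 2Ω sin φ = 2 × 7.29×10⁻⁵ × sin 55° = 1.19×10⁻⁴ s⁻¹
Height gradient: |∂Z/∂n| = 60 m / 168000 m = 3.57×10⁻⁴
On a pressure surface, geostrophic balance gives V_g = (g/f)|∂Z/∂n|:
V_g = 9.81 × 3.57×10⁻⁴ / 1.19×10⁻⁴ = 29.3 m/s
Converting: 29.3 m/s × 3.6 = 110 km/h

110 km/h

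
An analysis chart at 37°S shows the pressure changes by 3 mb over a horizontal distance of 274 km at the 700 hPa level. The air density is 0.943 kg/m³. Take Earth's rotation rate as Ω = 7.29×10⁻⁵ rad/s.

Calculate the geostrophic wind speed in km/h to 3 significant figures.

47.6 km/h

Coriolis parameter at 37°S:
f = 2Ω sin φ = 2 × 7.29×10⁻⁵ × sin 37° = 8.77×10⁻⁵ s⁻¹
Pressure gradient: |∂P/∂n| = 300 Pa / 274000 m = 1.09×10⁻³ Pa/m
Geostrophic balance (pressure-gradient force = Coriolis force):
V_g = (1/(fρ)) |∂P/∂n| = 1.09×10⁻³ / (8.77×10⁻⁵ × 0.943) = 13.2 m/s
Converting: 13.2 m/s × 3.6 = 47.6 km/h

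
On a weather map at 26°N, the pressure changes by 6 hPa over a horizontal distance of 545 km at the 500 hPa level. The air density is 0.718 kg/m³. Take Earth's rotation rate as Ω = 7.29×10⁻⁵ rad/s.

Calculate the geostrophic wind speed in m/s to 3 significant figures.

24.0 m/s

Coriolis parameter at 26°N:
f = 2Ω sin φ = 2 × 7.29×10⁻⁵ × sin 26° = 6.39×10⁻⁵ s⁻¹
Pressure gradient: |∂P/∂n| = 600 Pa / 545000 m = 1.10×10⁻³ Pa/m
Geostrophic balance (pressure-gradient force = Coriolis force):
V_g = (1/(fρ)) |∂P/∂n| = 1.10×10⁻³ / (6.39×10⁻⁵ × 0.718) = 24.0 m/s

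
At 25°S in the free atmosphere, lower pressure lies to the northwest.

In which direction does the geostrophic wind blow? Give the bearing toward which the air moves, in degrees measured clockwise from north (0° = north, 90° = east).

The pressure-gradient force points toward the northwest (bearing 315°).
Geostrophic balance: in the Southern Hemisphere the Coriolis force deflects motion to the left, so the geostrophic wind blows 90° to the left of the pressure-gradient force (low pressure on the right).
Rotating 315° by 90° counterclockwise gives 225° — the wind blows toward the southwest.

225°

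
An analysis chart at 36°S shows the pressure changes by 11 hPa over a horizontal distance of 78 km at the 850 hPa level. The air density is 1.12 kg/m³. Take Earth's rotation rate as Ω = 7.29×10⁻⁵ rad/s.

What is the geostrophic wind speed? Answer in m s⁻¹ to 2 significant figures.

150 m s⁻¹

Coriolis parameter at 36°S:
f = 2Ω sin φ = 2 × 7.29×10⁻⁵ × sin 36° = 8.57×10⁻⁵ s⁻¹
Pressure gradient: |∂P/∂n| = 1100 Pa / 78000 m = 1.41×10⁻² Pa/m
Geostrophic balance (pressure-gradient force = Coriolis force):
V_g = (1/(fρ)) |∂P/∂n| = 1.41×10⁻² / (8.57×10⁻⁵ × 1.12) = 147 m/s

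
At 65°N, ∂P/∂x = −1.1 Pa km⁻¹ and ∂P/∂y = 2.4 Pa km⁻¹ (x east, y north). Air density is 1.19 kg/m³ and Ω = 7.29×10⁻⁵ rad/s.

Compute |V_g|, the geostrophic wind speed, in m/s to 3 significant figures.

16.8 m/s

Coriolis parameter at 65°N:
f = 2Ω sin φ = 2 × 7.29×10⁻⁵ × sin 65° = 1.32×10⁻⁴ s⁻¹
Component geostrophic relations (x east, y north):
u_g = −(1/(fρ)) ∂P/∂y,  v_g = (1/(fρ)) ∂P/∂x
u_g = −(2.4×10⁻³)/(1.32×10⁻⁴ × 1.19) = −15.3 m/s;  v_g = (−1.1×10⁻³)/(1.32×10⁻⁴ × 1.19) = −7.00 m/s
|V_g| = √(u_g² + v_g²) = 16.8 m/s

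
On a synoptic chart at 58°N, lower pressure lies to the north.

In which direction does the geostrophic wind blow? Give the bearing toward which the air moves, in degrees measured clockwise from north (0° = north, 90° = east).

The pressure-gradient force points toward the north (bearing 000°).
Geostrophic balance: in the Northern Hemisphere the Coriolis force deflects motion to the right, so the geostrophic wind blows 90° to the right of the pressure-gradient force (low pressure on the left).
Rotating 000° by 90° clockwise gives 090° — the wind blows toward the east.

090°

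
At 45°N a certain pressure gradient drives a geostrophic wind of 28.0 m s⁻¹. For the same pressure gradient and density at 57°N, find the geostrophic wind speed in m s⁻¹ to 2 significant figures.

With the same pressure gradient and density, V_g ∝ 1/f ∝ 1/sin φ.
V₂ = V₁ · sin φ₁ / sin φ₂ = 28.0 × sin 45° / sin 57°
V₂ = 28.0 × 0.7071/0.8387 = 24 m s⁻¹

24 m s⁻¹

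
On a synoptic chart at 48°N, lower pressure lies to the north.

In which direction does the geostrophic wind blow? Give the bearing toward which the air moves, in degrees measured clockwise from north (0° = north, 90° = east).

The pressure-gradient force points toward the north (bearing 000°).
Geostrophic balance: in the Northern Hemisphere the Coriolis force deflects motion to the right, so the geostrophic wind blows 90° to the right of the pressure-gradient force (low pressure on the left).
Rotating 000° by 90° clockwise gives 090° — the wind blows toward the east.

090°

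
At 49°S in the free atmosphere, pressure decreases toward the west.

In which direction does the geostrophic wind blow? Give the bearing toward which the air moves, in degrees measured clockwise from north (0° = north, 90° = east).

180°

The pressure-gradient force points toward the west (bearing 270°).
Geostrophic balance: in the Southern Hemisphere the Coriolis force deflects motion to the left, so the geostrophic wind blows 90° to the left of the pressure-gradient force (low pressure on the right).
Rotating 270° by 90° counterclockwise gives 180° — the wind blows toward the south.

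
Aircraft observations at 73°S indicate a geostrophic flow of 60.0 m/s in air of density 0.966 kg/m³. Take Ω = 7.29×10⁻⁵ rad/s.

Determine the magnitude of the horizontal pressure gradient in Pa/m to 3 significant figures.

Coriolis parameter at 73°S:
f = 2Ω sin φ = 2 × 7.29×10⁻⁵ × sin 73° = 1.39×10⁻⁴ s⁻¹
Geostrophic balance rearranged: |∂P/∂n| = f ρ V_g
|∂P/∂n| = 1.39×10⁻⁴ × 0.966 × 60.0 = 8.08×10⁻³ Pa/m

8.08×10⁻³ Pa/m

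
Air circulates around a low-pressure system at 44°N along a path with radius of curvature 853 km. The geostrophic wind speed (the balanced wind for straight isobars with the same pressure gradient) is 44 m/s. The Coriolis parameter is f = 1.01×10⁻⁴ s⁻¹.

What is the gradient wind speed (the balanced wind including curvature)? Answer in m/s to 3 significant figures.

32.1 m/s

Around a low, centrifugal force acts outward with Coriolis, so pressure-gradient force balances both:
(1/ρ)|∂P/∂n| = fV + V²/R  →  V² + fR·V − fR·V_g = 0
With fR = 1.01×10⁻⁴ × 853×10³ m = 86.2 m/s:
V = [−fR + √((fR)² + 4 fR V_g)]/2 = [−86.2 + √(86.2² + 4×86.2×44)]/2 = 32.1 m/s
Subgeostrophic (V < V_g = 44 m/s), as expected around a low.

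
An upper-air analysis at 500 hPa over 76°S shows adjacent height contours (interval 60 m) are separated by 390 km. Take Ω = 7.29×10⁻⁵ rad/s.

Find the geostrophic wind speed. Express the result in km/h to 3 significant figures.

38.4 km/h

Coriolis parameter at 76°S:
f = 2Ω sin φ = 2 × 7.29×10⁻⁵ × sin 76° = 1.41×10⁻⁴ s⁻¹
Height gradient: |∂Z/∂n| = 60 m / 390000 m = 1.54×10⁻⁴
On a pressure surface, geostrophic balance gives V_g = (g/f)|∂Z/∂n|:
V_g = 9.81 × 1.54×10⁻⁴ / 1.41×10⁻⁴ = 10.7 m/s
Converting: 10.7 m/s × 3.6 = 38.4 km/h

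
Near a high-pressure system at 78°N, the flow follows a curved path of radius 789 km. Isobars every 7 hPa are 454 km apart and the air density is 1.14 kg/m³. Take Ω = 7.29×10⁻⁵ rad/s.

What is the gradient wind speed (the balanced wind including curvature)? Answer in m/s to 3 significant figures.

10.5 m/s

Coriolis parameter at 78°N:
f = 2Ω sin φ = 2 × 7.29×10⁻⁵ × sin 78° = 1.43×10⁻⁴ s⁻¹
Pressure gradient: |∂P/∂n| = 700 Pa / 454000 m = 1.54×10⁻³ Pa/m
Geostrophic speed: V_g = |∂P/∂n|/(fρ) = 1.54×10⁻³/(1.43×10⁻⁴ × 1.14) = 9.48 m/s
Around a high, pressure-gradient force acts outward with centrifugal, so Coriolis balances both:
fV = (1/ρ)|∂P/∂n| + V²/R  →  V² − fR·V + fR·V_g = 0
With fR = 1.43×10⁻⁴ × 789×10³ m = 113 m/s:
V = [fR − √((fR)² − 4 fR V_g)]/2 = [113 − √(113² − 4×113×9.48)]/2 = 10.5 m/s
Supergeostrophic (V > V_g = 9.48 m/s), as expected around a high.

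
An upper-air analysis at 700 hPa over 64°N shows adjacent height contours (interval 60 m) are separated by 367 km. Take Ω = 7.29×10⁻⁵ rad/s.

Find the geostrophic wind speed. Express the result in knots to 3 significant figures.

23.8 knots

Coriolis parameter at 64°N:
f = 2Ω sin φ = 2 × 7.29×10⁻⁵ × sin 64° = 1.31×10⁻⁴ s⁻¹
Height gradient: |∂Z/∂n| = 60 m / 367000 m = 1.63×10⁻⁴
On a pressure surface, geostrophic balance gives V_g = (g/f)|∂Z/∂n|:
V_g = 9.81 × 1.63×10⁻⁴ / 1.31×10⁻⁴ = 12.2 m/s
Converting: 12.2 m/s × 1.944 = 23.8 knots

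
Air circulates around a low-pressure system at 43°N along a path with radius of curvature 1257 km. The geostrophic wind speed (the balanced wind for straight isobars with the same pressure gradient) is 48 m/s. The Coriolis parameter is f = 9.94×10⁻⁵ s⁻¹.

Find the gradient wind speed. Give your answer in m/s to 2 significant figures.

37 m/s

Around a low, centrifugal force acts outward with Coriolis, so pressure-gradient force balances both:
(1/ρ)|∂P/∂n| = fV + V²/R  →  V² + fR·V − fR·V_g = 0
With fR = 9.94×10⁻⁵ × 1257×10³ m = 125 m/s:
V = [−fR + √((fR)² + 4 fR V_g)]/2 = [−125 + √(125² + 4×125×48)]/2 = 37 m/s
Subgeostrophic (V < V_g = 48 m/s), as expected around a low.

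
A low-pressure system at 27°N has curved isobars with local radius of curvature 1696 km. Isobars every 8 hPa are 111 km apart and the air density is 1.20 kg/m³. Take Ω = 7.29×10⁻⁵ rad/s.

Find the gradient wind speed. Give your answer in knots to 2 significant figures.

Coriolis parameter at 27°N:
f = 2Ω sin φ = 2 × 7.29×10⁻⁵ × sin 27° = 6.62×10⁻⁵ s⁻¹
Pressure gradient: |∂P/∂n| = 800 Pa / 111000 m = 7.21×10⁻³ Pa/m
Geostrophic speed: V_g = |∂P/∂n|/(fρ) = 7.21×10⁻³/(6.62×10⁻⁵ × 1.20) = 90.7 m/s
Around a low, centrifugal force acts outward with Coriolis, so pressure-gradient force balances both:
(1/ρ)|∂P/∂n| = fV + V²/R  →  V² + fR·V − fR·V_g = 0
With fR = 6.62×10⁻⁵ × 1696×10³ m = 112 m/s:
V = [−fR + √((fR)² + 4 fR V_g)]/2 = [−112 + √(112² + 4×112×90.7)]/2 = 59.4 m/s
Subgeostrophic (V < V_g = 90.7 m/s), as expected around a low.
Converting: 59.4 m/s × 1.944 = 120 knots

120 knots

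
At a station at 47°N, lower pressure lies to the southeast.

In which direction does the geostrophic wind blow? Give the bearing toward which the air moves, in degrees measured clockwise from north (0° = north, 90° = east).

225°

The pressure-gradient force points toward the southeast (bearing 135°).
Geostrophic balance: in the Northern Hemisphere the Coriolis force deflects motion to the right, so the geostrophic wind blows 90° to the right of the pressure-gradient force (low pressure on the left).
Rotating 135° by 90° clockwise gives 225° — the wind blows toward the southwest.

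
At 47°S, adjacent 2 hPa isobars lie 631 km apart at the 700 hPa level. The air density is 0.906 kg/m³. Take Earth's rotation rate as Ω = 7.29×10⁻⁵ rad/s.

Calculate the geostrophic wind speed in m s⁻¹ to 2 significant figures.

Coriolis parameter at 47°S:
f = 2Ω sin φ = 2 × 7.29×10⁻⁵ × sin 47° = 1.07×10⁻⁴ s⁻¹
Pressure gradient: |∂P/∂n| = 200 Pa / 631000 m = 3.17×10⁻⁴ Pa/m
Geostrophic balance (pressure-gradient force = Coriolis force):
V_g = (1/(fρ)) |∂P/∂n| = 3.17×10⁻⁴ / (1.07×10⁻⁴ × 0.906) = 3.28 m/s

3.3 m s⁻¹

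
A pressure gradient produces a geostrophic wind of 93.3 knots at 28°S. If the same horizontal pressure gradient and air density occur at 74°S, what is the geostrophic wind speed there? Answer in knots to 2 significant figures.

46 knots

With the same pressure gradient and density, V_g ∝ 1/f ∝ 1/sin φ.
V₂ = V₁ · sin φ₁ / sin φ₂ = 93.3 × sin 28° / sin 74°
V₂ = 93.3 × 0.4695/0.9613 = 46 knots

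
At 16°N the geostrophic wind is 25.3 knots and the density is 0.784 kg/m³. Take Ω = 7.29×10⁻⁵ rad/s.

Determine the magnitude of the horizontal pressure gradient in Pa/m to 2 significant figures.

Coriolis parameter at 16°N:
f = 2Ω sin φ = 2 × 7.29×10⁻⁵ × sin 16° = 4.02×10⁻⁵ s⁻¹
Wind speed in SI: 25.3 knots = 13.0 m/s
Geostrophic balance rearranged: |∂P/∂n| = f ρ V_g
|∂P/∂n| = 4.02×10⁻⁵ × 0.784 × 13.0 = 4.10×10⁻⁴ Pa/m

4.1×10⁻⁴ Pa/m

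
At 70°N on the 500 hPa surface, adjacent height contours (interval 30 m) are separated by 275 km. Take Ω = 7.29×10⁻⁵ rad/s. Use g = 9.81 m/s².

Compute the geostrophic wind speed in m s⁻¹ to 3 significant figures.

Coriolis parameter at 70°N:
f = 2Ω sin φ = 2 × 7.29×10⁻⁵ × sin 70° = 1.37×10⁻⁴ s⁻¹
Height gradient: |∂Z/∂n| = 30 m / 275000 m = 1.09×10⁻⁴
On a pressure surface, geostrophic balance gives V_g = (g/f)|∂Z/∂n|:
V_g = 9.81 × 1.09×10⁻⁴ / 1.37×10⁻⁴ = 7.81 m/s

7.81 m s⁻¹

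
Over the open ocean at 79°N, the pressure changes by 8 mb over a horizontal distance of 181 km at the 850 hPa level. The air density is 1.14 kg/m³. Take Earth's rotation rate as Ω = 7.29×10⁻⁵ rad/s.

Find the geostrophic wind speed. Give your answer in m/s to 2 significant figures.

27 m/s

Coriolis parameter at 79°N:
f = 2Ω sin φ = 2 × 7.29×10⁻⁵ × sin 79° = 1.43×10⁻⁴ s⁻¹
Pressure gradient: |∂P/∂n| = 800 Pa / 181000 m = 4.42×10⁻³ Pa/m
Geostrophic balance (pressure-gradient force = Coriolis force):
V_g = (1/(fρ)) |∂P/∂n| = 4.42×10⁻³ / (1.43×10⁻⁴ × 1.14) = 27.1 m/s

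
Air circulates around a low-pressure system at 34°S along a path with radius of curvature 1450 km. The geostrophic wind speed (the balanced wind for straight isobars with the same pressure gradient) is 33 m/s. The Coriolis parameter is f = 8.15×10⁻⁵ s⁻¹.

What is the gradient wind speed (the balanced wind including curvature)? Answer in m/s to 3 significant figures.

Around a low, centrifugal force acts outward with Coriolis, so pressure-gradient force balances both:
(1/ρ)|∂P/∂n| = fV + V²/R  →  V² + fR·V − fR·V_g = 0
With fR = 8.15×10⁻⁵ × 1450×10³ m = 118 m/s:
V = [−fR + √((fR)² + 4 fR V_g)]/2 = [−118 + √(118² + 4×118×33)]/2 = 26.9 m/s
Subgeostrophic (V < V_g = 33 m/s), as expected around a low.

26.9 m/s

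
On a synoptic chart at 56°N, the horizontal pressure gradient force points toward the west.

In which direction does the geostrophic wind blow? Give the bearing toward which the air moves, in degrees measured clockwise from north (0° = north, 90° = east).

000°

The pressure-gradient force points toward the west (bearing 270°).
Geostrophic balance: in the Northern Hemisphere the Coriolis force deflects motion to the right, so the geostrophic wind blows 90° to the right of the pressure-gradient force (low pressure on the left).
Rotating 270° by 90° clockwise gives 000° — the wind blows toward the north.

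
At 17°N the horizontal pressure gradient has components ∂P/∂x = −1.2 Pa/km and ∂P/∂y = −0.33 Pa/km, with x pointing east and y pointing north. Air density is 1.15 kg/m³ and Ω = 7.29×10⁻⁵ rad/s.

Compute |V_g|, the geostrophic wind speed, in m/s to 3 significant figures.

Coriolis parameter at 17°N:
f = 2Ω sin φ = 2 × 7.29×10⁻⁵ × sin 17° = 4.26×10⁻⁵ s⁻¹
Component geostrophic relations (x east, y north):
u_g = −(1/(fρ)) ∂P/∂y,  v_g = (1/(fρ)) ∂P/∂x
u_g = −(−0.33×10⁻³)/(4.26×10⁻⁵ × 1.15) = 6.73 m/s;  v_g = (−1.2×10⁻³)/(4.26×10⁻⁵ × 1.15) = −24.5 m/s
|V_g| = √(u_g² + v_g²) = 25.4 m/s

25.4 m/s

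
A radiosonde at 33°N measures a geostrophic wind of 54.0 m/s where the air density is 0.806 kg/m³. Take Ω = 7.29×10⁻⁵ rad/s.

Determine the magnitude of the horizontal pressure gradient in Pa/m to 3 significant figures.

3.46×10⁻³ Pa/m

Coriolis parameter at 33°N:
f = 2Ω sin φ = 2 × 7.29×10⁻⁵ × sin 33° = 7.94×10⁻⁵ s⁻¹
Geostrophic balance rearranged: |∂P/∂n| = f ρ V_g
|∂P/∂n| = 7.94×10⁻⁵ × 0.806 × 54.0 = 3.46×10⁻³ Pa/m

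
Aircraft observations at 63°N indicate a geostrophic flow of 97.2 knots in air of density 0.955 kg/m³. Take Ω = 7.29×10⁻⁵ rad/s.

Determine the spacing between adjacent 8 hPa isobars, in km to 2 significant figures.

130 km

Coriolis parameter at 63°N:
f = 2Ω sin φ = 2 × 7.29×10⁻⁵ × sin 63° = 1.30×10⁻⁴ s⁻¹
Wind speed in SI: 97.2 knots = 50.0 m/s
Geostrophic balance rearranged: |∂P/∂n| = f ρ V_g
|∂P/∂n| = 1.30×10⁻⁴ × 0.955 × 50.0 = 6.20×10⁻³ Pa/m
Isobar spacing: Δn = ΔP/|∂P/∂n| = 800 Pa / 6.20×10⁻³ Pa/m = 128957 m ≈ 130 km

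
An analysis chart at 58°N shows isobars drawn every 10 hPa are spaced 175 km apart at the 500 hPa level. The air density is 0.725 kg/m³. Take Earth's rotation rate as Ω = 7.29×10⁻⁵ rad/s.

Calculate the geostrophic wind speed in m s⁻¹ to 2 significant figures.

64 m s⁻¹

Coriolis parameter at 58°N:
f = 2Ω sin φ = 2 × 7.29×10⁻⁵ × sin 58° = 1.24×10⁻⁴ s⁻¹
Pressure gradient: |∂P/∂n| = 1000 Pa / 175000 m = 5.71×10⁻³ Pa/m
Geostrophic balance (pressure-gradient force = Coriolis force):
V_g = (1/(fρ)) |∂P/∂n| = 5.71×10⁻³ / (1.24×10⁻⁴ × 0.725) = 63.7 m/s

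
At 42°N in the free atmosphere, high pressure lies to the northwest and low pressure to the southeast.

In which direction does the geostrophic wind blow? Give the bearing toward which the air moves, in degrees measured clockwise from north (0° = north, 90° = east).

225°

The pressure-gradient force points toward the southeast (bearing 135°).
Geostrophic balance: in the Northern Hemisphere the Coriolis force deflects motion to the right, so the geostrophic wind blows 90° to the right of the pressure-gradient force (low pressure on the left).
Rotating 135° by 90° clockwise gives 225° — the wind blows toward the southwest.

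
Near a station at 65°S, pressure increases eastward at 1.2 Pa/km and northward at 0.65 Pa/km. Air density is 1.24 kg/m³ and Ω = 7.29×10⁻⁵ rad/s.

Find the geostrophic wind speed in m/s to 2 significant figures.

Coriolis parameter at 65°S:
f = 2Ω sin φ = 2 × 7.29×10⁻⁵ × sin 65° = 1.32×10⁻⁴ s⁻¹
In the Southern Hemisphere f is negative: f = −1.32×10⁻⁴ s⁻¹.
Component geostrophic relations (x east, y north):
u_g = −(1/(fρ)) ∂P/∂y,  v_g = (1/(fρ)) ∂P/∂x
u_g = −(0.65×10⁻³)/(−1.32×10⁻⁴ × 1.24) = 3.97 m/s;  v_g = (1.2×10⁻³)/(−1.32×10⁻⁴ × 1.24) = −7.32 m/s
|V_g| = √(u_g² + v_g²) = 8.33 m/s

8.3 m/s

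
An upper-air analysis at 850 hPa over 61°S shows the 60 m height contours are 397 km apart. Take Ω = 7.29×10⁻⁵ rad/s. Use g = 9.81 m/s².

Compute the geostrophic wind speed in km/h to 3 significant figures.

41.9 km/h

Coriolis parameter at 61°S:
f = 2Ω sin φ = 2 × 7.29×10⁻⁵ × sin 61° = 1.28×10⁻⁴ s⁻¹
Height gradient: |∂Z/∂n| = 60 m / 397000 m = 1.51×10⁻⁴
On a pressure surface, geostrophic balance gives V_g = (g/f)|∂Z/∂n|:
V_g = 9.81 × 1.51×10⁻⁴ / 1.28×10⁻⁴ = 11.6 m/s
Converting: 11.6 m/s × 3.6 = 41.9 km/h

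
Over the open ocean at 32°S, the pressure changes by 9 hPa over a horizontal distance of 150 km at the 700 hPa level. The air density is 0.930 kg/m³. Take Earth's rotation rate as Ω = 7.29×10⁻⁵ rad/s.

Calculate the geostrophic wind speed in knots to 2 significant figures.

160 knots

Coriolis parameter at 32°S:
f = 2Ω sin φ = 2 × 7.29×10⁻⁵ × sin 32° = 7.73×10⁻⁵ s⁻¹
Pressure gradient: |∂P/∂n| = 900 Pa / 150000 m = 6.00×10⁻³ Pa/m
Geostrophic balance (pressure-gradient force = Coriolis force):
V_g = (1/(fρ)) |∂P/∂n| = 6.00×10⁻³ / (7.73×10⁻⁵ × 0.930) = 83.5 m/s
Converting: 83.5 m/s × 1.944 = 160 knots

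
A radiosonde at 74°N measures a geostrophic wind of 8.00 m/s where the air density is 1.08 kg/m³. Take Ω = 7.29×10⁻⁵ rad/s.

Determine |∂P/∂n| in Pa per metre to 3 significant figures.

1.21×10⁻³ Pa/m

Coriolis parameter at 74°N:
f = 2Ω sin φ = 2 × 7.29×10⁻⁵ × sin 74° = 1.40×10⁻⁴ s⁻¹
Geostrophic balance rearranged: |∂P/∂n| = f ρ V_g
|∂P/∂n| = 1.40×10⁻⁴ × 1.08 × 8.00 = 1.21×10⁻³ Pa/m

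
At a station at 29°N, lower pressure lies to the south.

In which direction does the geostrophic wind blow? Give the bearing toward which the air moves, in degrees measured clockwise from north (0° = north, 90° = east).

The pressure-gradient force points toward the south (bearing 180°).
Geostrophic balance: in the Northern Hemisphere the Coriolis force deflects motion to the right, so the geostrophic wind blows 90° to the right of the pressure-gradient force (low pressure on the left).
Rotating 180° by 90° clockwise gives 270° — the wind blows toward the west.

270°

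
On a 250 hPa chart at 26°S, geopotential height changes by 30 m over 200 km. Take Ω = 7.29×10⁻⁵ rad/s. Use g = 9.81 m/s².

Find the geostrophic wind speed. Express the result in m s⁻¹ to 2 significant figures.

23 m s⁻¹

Coriolis parameter at 26°S:
f = 2Ω sin φ = 2 × 7.29×10⁻⁵ × sin 26° = 6.39×10⁻⁵ s⁻¹
Height gradient: |∂Z/∂n| = 30 m / 200000 m = 1.50×10⁻⁴
On a pressure surface, geostrophic balance gives V_g = (g/f)|∂Z/∂n|:
V_g = 9.81 × 1.50×10⁻⁴ / 6.39×10⁻⁵ = 23.0 m/s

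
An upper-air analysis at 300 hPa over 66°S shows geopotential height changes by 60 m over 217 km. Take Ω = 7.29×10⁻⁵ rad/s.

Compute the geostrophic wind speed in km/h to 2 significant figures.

73 km/h

Coriolis parameter at 66°S:
f = 2Ω sin φ = 2 × 7.29×10⁻⁵ × sin 66° = 1.33×10⁻⁴ s⁻¹
Height gradient: |∂Z/∂n| = 60 m / 217000 m = 2.76×10⁻⁴
On a pressure surface, geostrophic balance gives V_g = (g/f)|∂Z/∂n|:
V_g = 9.81 × 2.76×10⁻⁴ / 1.33×10⁻⁴ = 20.4 m/s
Converting: 20.4 m/s × 3.6 = 73 km/h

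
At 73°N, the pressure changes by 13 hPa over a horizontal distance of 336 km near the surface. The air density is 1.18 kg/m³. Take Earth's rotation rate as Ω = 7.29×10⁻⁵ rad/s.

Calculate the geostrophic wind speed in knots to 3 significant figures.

45.7 knots

Coriolis parameter at 73°N:
f = 2Ω sin φ = 2 × 7.29×10⁻⁵ × sin 73° = 1.39×10⁻⁴ s⁻¹
Pressure gradient: |∂P/∂n| = 1300 Pa / 336000 m = 3.87×10⁻³ Pa/m
Geostrophic balance (pressure-gradient force = Coriolis force):
V_g = (1/(fρ)) |∂P/∂n| = 3.87×10⁻³ / (1.39×10⁻⁴ × 1.18) = 23.5 m/s
Converting: 23.5 m/s × 1.944 = 45.7 knots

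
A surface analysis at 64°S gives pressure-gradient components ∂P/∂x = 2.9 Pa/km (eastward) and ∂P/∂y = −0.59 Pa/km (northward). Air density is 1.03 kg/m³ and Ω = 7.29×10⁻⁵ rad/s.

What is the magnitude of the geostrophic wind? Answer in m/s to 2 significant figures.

Coriolis parameter at 64°S:
f = 2Ω sin φ = 2 × 7.29×10⁻⁵ × sin 64° = 1.31×10⁻⁴ s⁻¹
In the Southern Hemisphere f is negative: f = −1.31×10⁻⁴ s⁻¹.
Component geostrophic relations (x east, y north):
u_g = −(1/(fρ)) ∂P/∂y,  v_g = (1/(fρ)) ∂P/∂x
u_g = −(−0.59×10⁻³)/(−1.31×10⁻⁴ × 1.03) = −4.37 m/s;  v_g = (2.9×10⁻³)/(−1.31×10⁻⁴ × 1.03) = −21.5 m/s
|V_g| = √(u_g² + v_g²) = 21.9 m/s

22 m/s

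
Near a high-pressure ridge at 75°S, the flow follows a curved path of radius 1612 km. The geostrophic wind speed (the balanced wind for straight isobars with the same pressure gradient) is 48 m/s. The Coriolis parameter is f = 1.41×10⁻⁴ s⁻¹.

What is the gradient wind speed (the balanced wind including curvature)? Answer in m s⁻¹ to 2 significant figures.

Around a high, pressure-gradient force acts outward with centrifugal, so Coriolis balances both:
fV = (1/ρ)|∂P/∂n| + V²/R  →  V² − fR·V + fR·V_g = 0
With fR = 1.41×10⁻⁴ × 1612×10³ m = 227 m/s:
V = [fR − √((fR)² − 4 fR V_g)]/2 = [227 − √(227² − 4×227×48)]/2 = 68.9 m/s
Supergeostrophic (V > V_g = 48 m/s), as expected around a high.

69 m s⁻¹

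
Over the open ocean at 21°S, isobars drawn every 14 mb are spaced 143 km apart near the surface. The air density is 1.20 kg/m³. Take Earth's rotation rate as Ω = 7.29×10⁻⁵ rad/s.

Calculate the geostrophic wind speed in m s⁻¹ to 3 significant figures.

Coriolis parameter at 21°S:
f = 2Ω sin φ = 2 × 7.29×10⁻⁵ × sin 21° = 5.23×10⁻⁵ s⁻¹
Pressure gradient: |∂P/∂n| = 1400 Pa / 143000 m = 9.79×10⁻³ Pa/m
Geostrophic balance (pressure-gradient force = Coriolis force):
V_g = (1/(fρ)) |∂P/∂n| = 9.79×10⁻³ / (5.23×10⁻⁵ × 1.20) = 156 m/s

156 m s⁻¹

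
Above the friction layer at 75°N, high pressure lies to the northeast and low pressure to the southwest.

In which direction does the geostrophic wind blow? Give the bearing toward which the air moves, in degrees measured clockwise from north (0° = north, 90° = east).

The pressure-gradient force points toward the southwest (bearing 225°).
Geostrophic balance: in the Northern Hemisphere the Coriolis force deflects motion to the right, so the geostrophic wind blows 90° to the right of the pressure-gradient force (low pressure on the left).
Rotating 225° by 90° clockwise gives 315° — the wind blows toward the northwest.

315°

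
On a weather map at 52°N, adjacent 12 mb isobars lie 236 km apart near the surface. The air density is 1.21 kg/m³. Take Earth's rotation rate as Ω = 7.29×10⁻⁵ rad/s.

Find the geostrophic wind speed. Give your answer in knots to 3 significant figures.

71.1 knots

Coriolis parameter at 52°N:
f = 2Ω sin φ = 2 × 7.29×10⁻⁵ × sin 52° = 1.15×10⁻⁴ s⁻¹
Pressure gradient: |∂P/∂n| = 1200 Pa / 236000 m = 5.08×10⁻³ Pa/m
Geostrophic balance (pressure-gradient force = Coriolis force):
V_g = (1/(fρ)) |∂P/∂n| = 5.08×10⁻³ / (1.15×10⁻⁴ × 1.21) = 36.6 m/s
Converting: 36.6 m/s × 1.944 = 71.1 knots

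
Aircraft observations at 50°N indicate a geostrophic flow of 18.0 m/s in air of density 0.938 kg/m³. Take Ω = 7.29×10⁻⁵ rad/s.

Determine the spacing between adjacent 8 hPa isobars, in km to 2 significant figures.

420 km

Coriolis parameter at 50°N:
f = 2Ω sin φ = 2 × 7.29×10⁻⁵ × sin 50° = 1.12×10⁻⁴ s⁻¹
Geostrophic balance rearranged: |∂P/∂n| = f ρ V_g
|∂P/∂n| = 1.12×10⁻⁴ × 0.938 × 18.0 = 1.89×10⁻³ Pa/m
Isobar spacing: Δn = ΔP/|∂P/∂n| = 800 Pa / 1.89×10⁻³ Pa/m = 424232 m ≈ 420 km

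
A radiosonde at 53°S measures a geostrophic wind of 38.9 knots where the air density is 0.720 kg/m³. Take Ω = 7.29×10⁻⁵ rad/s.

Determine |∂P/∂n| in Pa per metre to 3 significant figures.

Coriolis parameter at 53°S:
f = 2Ω sin φ = 2 × 7.29×10⁻⁵ × sin 53° = 1.16×10⁻⁴ s⁻¹
Wind speed in SI: 38.9 knots = 20.0 m/s
Geostrophic balance rearranged: |∂P/∂n| = f ρ V_g
|∂P/∂n| = 1.16×10⁻⁴ × 0.720 × 20.0 = 1.68×10⁻³ Pa/m

1.68×10⁻³ Pa/m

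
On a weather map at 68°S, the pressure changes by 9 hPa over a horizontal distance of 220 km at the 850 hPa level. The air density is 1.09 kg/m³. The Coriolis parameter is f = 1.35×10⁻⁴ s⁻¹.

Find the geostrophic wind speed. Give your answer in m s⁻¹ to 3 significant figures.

Pressure gradient: |∂P/∂n| = 900 Pa / 220000 m = 4.09×10⁻³ Pa/m
Geostrophic balance (pressure-gradient force = Coriolis force):
V_g = (1/(fρ)) |∂P/∂n| = 4.09×10⁻³ / (1.35×10⁻⁴ × 1.09) = 27.8 m/s

27.8 m s⁻¹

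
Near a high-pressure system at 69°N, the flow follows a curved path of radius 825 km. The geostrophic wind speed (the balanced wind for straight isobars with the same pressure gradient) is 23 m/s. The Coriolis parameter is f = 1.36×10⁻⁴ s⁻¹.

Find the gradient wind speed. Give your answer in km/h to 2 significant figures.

120 km/h

Around a high, pressure-gradient force acts outward with centrifugal, so Coriolis balances both:
fV = (1/ρ)|∂P/∂n| + V²/R  →  V² − fR·V + fR·V_g = 0
With fR = 1.36×10⁻⁴ × 825×10³ m = 112 m/s:
V = [fR − √((fR)² − 4 fR V_g)]/2 = [112 − √(112² − 4×112×23)]/2 = 32.3 m/s
Supergeostrophic (V > V_g = 23 m/s), as expected around a high.
Converting: 32.3 m/s × 3.6 = 120 km/h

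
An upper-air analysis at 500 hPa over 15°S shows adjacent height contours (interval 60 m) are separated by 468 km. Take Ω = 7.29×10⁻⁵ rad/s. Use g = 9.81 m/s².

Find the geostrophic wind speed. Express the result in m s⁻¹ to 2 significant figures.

33 m s⁻¹

Coriolis parameter at 15°S:
f = 2Ω sin φ = 2 × 7.29×10⁻⁵ × sin 15° = 3.77×10⁻⁵ s⁻¹
Height gradient: |∂Z/∂n| = 60 m / 468000 m = 1.28×10⁻⁴
On a pressure surface, geostrophic balance gives V_g = (g/f)|∂Z/∂n|:
V_g = 9.81 × 1.28×10⁻⁴ / 3.77×10⁻⁵ = 33.3 m/s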